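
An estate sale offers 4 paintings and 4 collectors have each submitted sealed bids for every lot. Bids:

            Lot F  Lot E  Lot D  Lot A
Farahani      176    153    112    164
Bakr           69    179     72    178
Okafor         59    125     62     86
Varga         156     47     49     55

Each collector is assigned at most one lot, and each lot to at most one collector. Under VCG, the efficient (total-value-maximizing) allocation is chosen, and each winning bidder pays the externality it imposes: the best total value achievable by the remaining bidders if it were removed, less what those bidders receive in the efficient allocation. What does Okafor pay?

Okafor pays $53.

Efficient allocation: Farahani→Lot D ($112), Bakr→Lot A ($178), Okafor→Lot E ($125), Varga→Lot F ($156); total welfare W = $571.
Okafor receives Lot E at value $125, so the others get W − 125 = $446.
Without Okafor: best allocation of the remaining 3 bidders over all 4 lots is Farahani→Lot A ($164), Bakr→Lot E ($179), Varga→Lot F ($156), total $499.
VCG payment = (others' best without Okafor) − (others' welfare with Okafor) = 499 − 446 = $53.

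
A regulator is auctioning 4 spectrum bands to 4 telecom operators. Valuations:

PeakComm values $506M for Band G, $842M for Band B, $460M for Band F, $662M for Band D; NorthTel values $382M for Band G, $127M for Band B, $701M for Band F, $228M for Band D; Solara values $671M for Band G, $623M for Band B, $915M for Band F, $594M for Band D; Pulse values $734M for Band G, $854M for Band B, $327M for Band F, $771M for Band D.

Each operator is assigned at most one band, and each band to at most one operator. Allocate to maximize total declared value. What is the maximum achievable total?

Optimal: PeakComm→Band B ($842M), NorthTel→Band F ($701M), Solara→Band G ($671M), Pulse→Band D ($771M) — total 842+701+671+771 = $2985M.
Column-greedy (each band in turn goes to its best remaining operator) gives $2719M, worse by 266.
Swapping Solara↔PeakComm (Solara→Band B $623M, PeakComm→Band G $506M) loses 384.

Max total: $2985M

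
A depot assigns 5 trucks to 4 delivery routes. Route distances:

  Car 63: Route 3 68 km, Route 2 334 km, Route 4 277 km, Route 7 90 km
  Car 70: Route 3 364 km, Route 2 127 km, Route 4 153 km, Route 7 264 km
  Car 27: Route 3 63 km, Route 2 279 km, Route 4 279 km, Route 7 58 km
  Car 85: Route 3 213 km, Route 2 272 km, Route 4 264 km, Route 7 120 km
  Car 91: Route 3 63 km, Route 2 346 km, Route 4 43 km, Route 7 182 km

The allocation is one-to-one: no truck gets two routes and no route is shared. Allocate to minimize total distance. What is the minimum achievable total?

Minimum total: 296 km

This is a one-to-one assignment (minimum-cost bipartite matching).
Optimal: Car 63→Route 3 (68 km), Car 70→Route 2 (127 km), Car 91→Route 4 (43 km), Car 27→Route 7 (58 km) — total 68+127+43+58 = 296 km.
Row-greedy (each truck in turn takes its cheapest remaining route) gives 517 km, worse by 221.
Next-best assignment: Car 27→Route 3, Car 70→Route 2, Car 91→Route 4, Car 63→Route 7 = 323 km.
Swapping Car 70↔Car 91 (Car 70→Route 4 153 km, Car 91→Route 2 346 km) adds 329.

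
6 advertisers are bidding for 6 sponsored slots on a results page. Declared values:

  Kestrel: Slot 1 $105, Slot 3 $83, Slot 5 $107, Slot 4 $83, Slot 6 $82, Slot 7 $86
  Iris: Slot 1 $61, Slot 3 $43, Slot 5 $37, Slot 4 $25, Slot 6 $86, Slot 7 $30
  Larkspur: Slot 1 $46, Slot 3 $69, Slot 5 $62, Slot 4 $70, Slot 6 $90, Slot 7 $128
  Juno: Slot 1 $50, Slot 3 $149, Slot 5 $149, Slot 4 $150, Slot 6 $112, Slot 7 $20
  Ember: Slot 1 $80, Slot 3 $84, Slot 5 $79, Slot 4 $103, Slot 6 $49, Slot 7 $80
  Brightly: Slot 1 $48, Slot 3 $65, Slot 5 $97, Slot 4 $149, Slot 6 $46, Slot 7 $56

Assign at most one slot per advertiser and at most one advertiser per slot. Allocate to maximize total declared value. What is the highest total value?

Optimal: Kestrel→Slot 1 ($105), Iris→Slot 6 ($86), Larkspur→Slot 7 ($128), Juno→Slot 5 ($149), Ember→Slot 3 ($84), Brightly→Slot 4 ($149) — total 105+86+128+149+84+149 = $701.
Column-greedy (each slot in turn goes to its best remaining advertiser) gives $574, worse by 127.

Max total: $701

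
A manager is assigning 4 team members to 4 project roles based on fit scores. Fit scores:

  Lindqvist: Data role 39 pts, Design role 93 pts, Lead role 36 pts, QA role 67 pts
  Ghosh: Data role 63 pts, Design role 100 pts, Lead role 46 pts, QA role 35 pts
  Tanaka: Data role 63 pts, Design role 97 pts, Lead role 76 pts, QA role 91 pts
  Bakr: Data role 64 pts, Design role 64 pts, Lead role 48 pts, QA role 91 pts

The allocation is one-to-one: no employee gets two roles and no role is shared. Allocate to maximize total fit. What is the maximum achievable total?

This is a one-to-one assignment (maximum-weight bipartite matching).
Optimal: Lindqvist→Design role (93 pts), Ghosh→Data role (63 pts), Tanaka→Lead role (76 pts), Bakr→QA role (91 pts) — total 93+63+76+91 = 323 pts.
No other one-to-one assignment exceeds 323 pts.

Maximum total: 323 pts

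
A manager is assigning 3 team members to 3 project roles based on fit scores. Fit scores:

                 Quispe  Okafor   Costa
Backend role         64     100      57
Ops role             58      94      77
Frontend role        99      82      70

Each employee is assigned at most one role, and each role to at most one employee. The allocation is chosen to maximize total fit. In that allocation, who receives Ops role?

Optimal: Quispe→Frontend role (99 pts), Okafor→Backend role (100 pts), Costa→Ops role (77 pts) — total 99+100+77 = 276 pts.
Swapping Costa↔Quispe (Costa→Frontend role 70 pts, Quispe→Ops role 58 pts) loses 48.

Costa receives Ops role.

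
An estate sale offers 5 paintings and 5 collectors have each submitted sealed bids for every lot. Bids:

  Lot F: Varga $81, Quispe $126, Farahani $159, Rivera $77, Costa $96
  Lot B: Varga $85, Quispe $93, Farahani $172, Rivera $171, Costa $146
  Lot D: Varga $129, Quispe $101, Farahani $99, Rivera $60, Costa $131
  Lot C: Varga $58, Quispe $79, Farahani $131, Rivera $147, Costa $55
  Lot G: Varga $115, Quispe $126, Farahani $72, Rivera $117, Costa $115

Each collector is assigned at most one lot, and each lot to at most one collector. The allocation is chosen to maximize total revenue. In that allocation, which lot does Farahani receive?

Farahani receives Lot F.

Optimal: Varga→Lot D ($129), Quispe→Lot G ($126), Farahani→Lot F ($159), Rivera→Lot C ($147), Costa→Lot B ($146) — total 129+126+159+147+146 = $707.
Row-greedy (each collector in turn takes its best remaining lot) gives $689, worse by 18.
Farahani's own top lot is Lot B ($172), but forcing Farahani→Lot B and reassigning the rest optimally gives only $691 — worse by 16.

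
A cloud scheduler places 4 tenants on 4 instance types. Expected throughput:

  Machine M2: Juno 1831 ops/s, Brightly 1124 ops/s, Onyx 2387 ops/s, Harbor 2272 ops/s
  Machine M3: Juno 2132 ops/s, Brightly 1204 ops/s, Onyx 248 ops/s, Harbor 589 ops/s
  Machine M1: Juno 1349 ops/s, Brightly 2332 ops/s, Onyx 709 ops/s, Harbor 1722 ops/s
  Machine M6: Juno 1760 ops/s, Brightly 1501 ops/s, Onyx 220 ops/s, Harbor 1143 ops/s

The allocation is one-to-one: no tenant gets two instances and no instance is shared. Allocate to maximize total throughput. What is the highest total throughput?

Optimal: Juno→Machine M3 (2132 ops/s), Brightly→Machine M1 (2332 ops/s), Onyx→Machine M2 (2387 ops/s), Harbor→Machine M6 (1143 ops/s) — total 2132+2332+2387+1143 = 7994 ops/s.
Next-best assignment: Juno→Machine M3, Brightly→Machine M6, Onyx→Machine M2, Harbor→Machine M1 = 7742 ops/s.
No other one-to-one assignment exceeds 7994 ops/s.

Max total: 7994 ops/s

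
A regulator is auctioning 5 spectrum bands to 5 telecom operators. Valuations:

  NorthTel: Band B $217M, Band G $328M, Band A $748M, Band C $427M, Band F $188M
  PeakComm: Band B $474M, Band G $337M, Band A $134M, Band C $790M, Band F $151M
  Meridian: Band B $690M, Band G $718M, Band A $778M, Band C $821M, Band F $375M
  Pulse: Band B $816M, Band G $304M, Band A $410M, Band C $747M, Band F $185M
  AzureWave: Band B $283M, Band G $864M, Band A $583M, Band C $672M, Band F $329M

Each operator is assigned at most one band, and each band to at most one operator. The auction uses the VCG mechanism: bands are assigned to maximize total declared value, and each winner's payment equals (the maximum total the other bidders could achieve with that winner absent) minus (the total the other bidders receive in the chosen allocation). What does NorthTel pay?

Efficient allocation: NorthTel→Band A ($748M), PeakComm→Band C ($790M), Meridian→Band F ($375M), Pulse→Band B ($816M), AzureWave→Band G ($864M); total welfare W = $3593M.
NorthTel receives Band A at value $748M, so the others get W − 748 = $2845M.
Without NorthTel: best allocation of the remaining 4 bidders over all 5 bands is PeakComm→Band C ($790M), Meridian→Band A ($778M), Pulse→Band B ($816M), AzureWave→Band G ($864M), total $3248M.
VCG payment = (others' best without NorthTel) − (others' welfare with NorthTel) = 3248 − 2845 = $403M.

NorthTel pays $403M.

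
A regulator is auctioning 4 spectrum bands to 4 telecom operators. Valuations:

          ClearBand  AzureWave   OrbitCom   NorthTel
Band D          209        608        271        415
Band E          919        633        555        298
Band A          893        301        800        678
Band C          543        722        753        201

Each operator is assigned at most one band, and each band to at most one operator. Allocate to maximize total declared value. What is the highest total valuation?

Maximum total: $2958M

Optimal: ClearBand→Band E ($919M), AzureWave→Band D ($608M), OrbitCom→Band C ($753M), NorthTel→Band A ($678M) — total 919+608+753+678 = $2958M.
Column-greedy (each band in turn goes to its best remaining operator) gives $2528M, worse by 430.
Checked against all permutations: $2958M is optimal.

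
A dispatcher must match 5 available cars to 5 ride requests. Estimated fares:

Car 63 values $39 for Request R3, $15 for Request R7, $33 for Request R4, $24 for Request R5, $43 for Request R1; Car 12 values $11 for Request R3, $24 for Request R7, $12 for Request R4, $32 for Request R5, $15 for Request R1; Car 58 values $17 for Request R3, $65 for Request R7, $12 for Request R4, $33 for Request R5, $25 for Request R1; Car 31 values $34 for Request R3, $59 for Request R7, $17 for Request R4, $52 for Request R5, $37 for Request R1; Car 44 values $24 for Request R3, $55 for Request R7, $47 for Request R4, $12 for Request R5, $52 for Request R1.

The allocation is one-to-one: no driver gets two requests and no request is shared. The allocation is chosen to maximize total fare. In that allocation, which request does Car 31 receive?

Treat this as an assignment problem: match each driver to one request.
Optimal: Car 63→Request R1 ($43), Car 12→Request R5 ($32), Car 58→Request R7 ($65), Car 31→Request R3 ($34), Car 44→Request R4 ($47) — total 43+32+65+34+47 = $221.
Column-greedy (each request in turn goes to its best remaining driver) gives $218, worse by 3.
Swapping Car 31↔Car 58 (Car 31→Request R7 $59, Car 58→Request R3 $17) loses 23.
Car 31's own top request is Request R7 ($59), but forcing Car 31→Request R7 and reassigning the rest optimally gives only $202 — worse by 19.

Car 31 receives Request R3.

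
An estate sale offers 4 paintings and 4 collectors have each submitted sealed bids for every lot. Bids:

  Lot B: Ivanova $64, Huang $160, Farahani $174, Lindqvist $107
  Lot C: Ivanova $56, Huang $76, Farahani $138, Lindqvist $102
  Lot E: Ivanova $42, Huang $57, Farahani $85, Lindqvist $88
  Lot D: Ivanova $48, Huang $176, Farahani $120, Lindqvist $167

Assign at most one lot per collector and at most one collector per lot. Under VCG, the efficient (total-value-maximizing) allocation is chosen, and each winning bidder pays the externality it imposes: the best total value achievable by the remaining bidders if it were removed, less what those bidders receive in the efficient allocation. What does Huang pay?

Efficient allocation: Ivanova→Lot E ($42), Huang→Lot B ($160), Farahani→Lot C ($138), Lindqvist→Lot D ($167); total welfare W = $507.
Huang receives Lot B at value $160, so the others get W − 160 = $347.
Without Huang: best allocation of the remaining 3 bidders over all 4 lots is Ivanova→Lot C ($56), Farahani→Lot B ($174), Lindqvist→Lot D ($167), total $397.
VCG payment = (others' best without Huang) − (others' welfare with Huang) = 397 − 347 = $50.

Huang pays $50.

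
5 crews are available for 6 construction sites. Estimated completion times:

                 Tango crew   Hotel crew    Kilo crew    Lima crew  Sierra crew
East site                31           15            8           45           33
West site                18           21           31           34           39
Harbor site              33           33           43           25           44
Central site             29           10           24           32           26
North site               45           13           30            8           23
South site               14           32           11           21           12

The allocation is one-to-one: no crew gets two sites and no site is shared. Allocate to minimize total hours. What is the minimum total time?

Minimum total: 56 hours

This is a one-to-one assignment (minimum-cost bipartite matching).
Optimal: Tango crew→West site (18 hours), Hotel crew→Central site (10 hours), Kilo crew→East site (8 hours), Lima crew→North site (8 hours), Sierra crew→South site (12 hours) — total 18+10+8+8+12 = 56 hours.
Row-greedy (each crew in turn takes its cheapest remaining site) gives 79 hours, worse by 23.
Every other assignment is strictly worse.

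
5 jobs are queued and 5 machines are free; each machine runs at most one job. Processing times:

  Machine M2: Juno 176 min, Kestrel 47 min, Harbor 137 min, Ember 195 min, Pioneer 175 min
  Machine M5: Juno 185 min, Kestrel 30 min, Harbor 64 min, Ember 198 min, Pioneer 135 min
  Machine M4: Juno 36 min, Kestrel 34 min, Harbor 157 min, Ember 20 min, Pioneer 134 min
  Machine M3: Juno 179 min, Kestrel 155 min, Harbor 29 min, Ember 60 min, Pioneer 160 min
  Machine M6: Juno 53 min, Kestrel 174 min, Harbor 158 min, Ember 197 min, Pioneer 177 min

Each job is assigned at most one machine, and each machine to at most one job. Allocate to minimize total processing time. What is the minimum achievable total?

Min total: 284 min

Optimal: Juno→Machine M6 (53 min), Kestrel→Machine M2 (47 min), Harbor→Machine M3 (29 min), Ember→Machine M4 (20 min), Pioneer→Machine M5 (135 min) — total 53+47+29+20+135 = 284 min.
Min-entry greedy (repeatedly take the single cheapest remaining cell) gives 307 min, worse by 23.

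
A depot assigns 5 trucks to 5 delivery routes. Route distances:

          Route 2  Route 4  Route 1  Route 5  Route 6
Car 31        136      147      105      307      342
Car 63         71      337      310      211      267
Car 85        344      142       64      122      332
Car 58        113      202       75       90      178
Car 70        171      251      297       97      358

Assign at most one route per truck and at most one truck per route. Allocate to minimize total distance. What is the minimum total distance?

Optimal: Car 31→Route 4 (147 km), Car 63→Route 2 (71 km), Car 85→Route 1 (64 km), Car 58→Route 6 (178 km), Car 70→Route 5 (97 km) — total 147+71+64+178+97 = 557 km.
Row-greedy (each truck in turn takes its cheapest remaining route) gives 727 km, worse by 170.

Min total: 557 km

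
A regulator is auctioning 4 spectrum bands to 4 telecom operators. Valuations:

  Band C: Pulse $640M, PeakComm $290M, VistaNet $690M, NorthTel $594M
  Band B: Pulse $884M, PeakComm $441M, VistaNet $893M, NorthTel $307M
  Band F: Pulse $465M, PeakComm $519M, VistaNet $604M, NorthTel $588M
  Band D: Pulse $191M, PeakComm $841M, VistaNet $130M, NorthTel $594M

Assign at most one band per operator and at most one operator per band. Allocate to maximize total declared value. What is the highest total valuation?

Max total: $3003M

Optimal: Pulse→Band B ($884M), PeakComm→Band D ($841M), VistaNet→Band C ($690M), NorthTel→Band F ($588M) — total 884+841+690+588 = $3003M.
Max-entry greedy (repeatedly take the single best remaining cell) gives $2962M, worse by 41.
Next-best assignment: Pulse→Band C, PeakComm→Band D, VistaNet→Band B, NorthTel→Band F = $2962M.
Checked against all permutations: $3003M is optimal.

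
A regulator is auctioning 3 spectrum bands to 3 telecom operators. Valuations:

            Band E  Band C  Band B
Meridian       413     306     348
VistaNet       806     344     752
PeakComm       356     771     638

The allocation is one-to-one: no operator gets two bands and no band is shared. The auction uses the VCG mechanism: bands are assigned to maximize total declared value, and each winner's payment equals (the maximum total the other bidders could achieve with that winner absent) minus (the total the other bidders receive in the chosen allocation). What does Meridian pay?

Meridian pays $54M.

Efficient allocation: Meridian→Band E ($413M), VistaNet→Band B ($752M), PeakComm→Band C ($771M); total welfare W = $1936M.
Meridian receives Band E at value $413M, so the others get W − 413 = $1523M.
Without Meridian: best allocation of the remaining 2 bidders over all 3 bands is VistaNet→Band E ($806M), PeakComm→Band C ($771M), total $1577M.
VCG payment = (others' best without Meridian) − (others' welfare with Meridian) = 1577 − 1523 = $54M.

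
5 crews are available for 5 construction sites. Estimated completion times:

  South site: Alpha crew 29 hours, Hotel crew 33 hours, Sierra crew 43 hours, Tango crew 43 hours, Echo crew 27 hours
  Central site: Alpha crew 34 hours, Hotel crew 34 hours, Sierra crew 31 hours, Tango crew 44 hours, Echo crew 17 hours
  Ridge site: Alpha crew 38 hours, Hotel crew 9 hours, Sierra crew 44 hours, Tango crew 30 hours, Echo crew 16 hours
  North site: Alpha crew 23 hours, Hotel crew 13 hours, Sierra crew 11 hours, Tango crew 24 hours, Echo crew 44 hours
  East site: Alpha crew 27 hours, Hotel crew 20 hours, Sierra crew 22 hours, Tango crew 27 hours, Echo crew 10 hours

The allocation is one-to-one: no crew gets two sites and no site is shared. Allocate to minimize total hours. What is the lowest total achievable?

Min total: 93 hours

This is a one-to-one assignment (minimum-cost bipartite matching).
Optimal: Alpha crew→South site (29 hours), Hotel crew→Ridge site (9 hours), Sierra crew→North site (11 hours), Tango crew→East site (27 hours), Echo crew→Central site (17 hours) — total 29+9+11+27+17 = 93 hours.
Checked against all permutations: 93 hours is optimal.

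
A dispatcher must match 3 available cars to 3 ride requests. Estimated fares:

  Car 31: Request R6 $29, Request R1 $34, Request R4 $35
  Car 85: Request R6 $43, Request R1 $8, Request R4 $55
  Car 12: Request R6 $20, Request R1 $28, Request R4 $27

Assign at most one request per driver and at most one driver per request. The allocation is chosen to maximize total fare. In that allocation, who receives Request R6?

Optimal: Car 31→Request R6 ($29), Car 85→Request R4 ($55), Car 12→Request R1 ($28) — total 29+55+28 = $112.
Column-greedy (each request in turn goes to its best remaining driver) gives $104, worse by 8.
Swapping Car 12↔Car 85 (Car 12→Request R4 $27, Car 85→Request R1 $8) loses 48.
Car 31's own top request is Request R4 ($35), but forcing Car 31→Request R4 and reassigning the rest optimally gives only $106 — worse by 6.

Car 31 receives Request R6.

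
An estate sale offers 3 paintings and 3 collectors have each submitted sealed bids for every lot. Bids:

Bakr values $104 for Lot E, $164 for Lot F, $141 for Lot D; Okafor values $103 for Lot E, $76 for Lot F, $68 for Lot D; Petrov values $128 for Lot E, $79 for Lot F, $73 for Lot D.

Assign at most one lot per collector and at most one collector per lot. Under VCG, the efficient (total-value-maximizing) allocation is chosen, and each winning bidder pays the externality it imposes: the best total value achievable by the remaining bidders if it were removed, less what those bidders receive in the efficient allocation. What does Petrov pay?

Petrov pays $35.

Efficient allocation: Bakr→Lot F ($164), Okafor→Lot D ($68), Petrov→Lot E ($128); total welfare W = $360.
Petrov receives Lot E at value $128, so the others get W − 128 = $232.
Without Petrov: best allocation of the remaining 2 bidders over all 3 lots is Bakr→Lot F ($164), Okafor→Lot E ($103), total $267.
VCG payment = (others' best without Petrov) − (others' welfare with Petrov) = 267 − 232 = $35.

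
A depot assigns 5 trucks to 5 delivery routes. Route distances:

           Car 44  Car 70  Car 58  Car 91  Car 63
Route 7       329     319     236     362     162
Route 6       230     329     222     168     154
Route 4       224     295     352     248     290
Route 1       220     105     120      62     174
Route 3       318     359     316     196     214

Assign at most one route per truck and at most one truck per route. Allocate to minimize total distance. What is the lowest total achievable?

Min total: 909 km

This is a one-to-one assignment (minimum-cost bipartite matching).
Optimal: Car 44→Route 4 (224 km), Car 70→Route 1 (105 km), Car 58→Route 6 (222 km), Car 91→Route 3 (196 km), Car 63→Route 7 (162 km) — total 224+105+222+196+162 = 909 km.
Column-greedy (each route in turn goes to its cheapest remaining truck) gives 975 km, worse by 66.
Every other assignment is strictly worse.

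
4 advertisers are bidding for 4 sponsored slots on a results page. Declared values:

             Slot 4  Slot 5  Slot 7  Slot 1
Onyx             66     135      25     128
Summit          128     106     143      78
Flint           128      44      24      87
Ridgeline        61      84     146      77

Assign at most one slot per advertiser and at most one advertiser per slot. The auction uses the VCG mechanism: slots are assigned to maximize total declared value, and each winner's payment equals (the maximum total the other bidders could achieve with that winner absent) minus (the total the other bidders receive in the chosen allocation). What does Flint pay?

Flint pays $29.

Efficient allocation: Onyx→Slot 1 ($128), Summit→Slot 5 ($106), Flint→Slot 4 ($128), Ridgeline→Slot 7 ($146); total welfare W = $508.
Flint receives Slot 4 at value $128, so the others get W − 128 = $380.
Without Flint: best allocation of the remaining 3 bidders over all 4 slots is Onyx→Slot 5 ($135), Summit→Slot 4 ($128), Ridgeline→Slot 7 ($146), total $409.
VCG payment = (others' best without Flint) − (others' welfare with Flint) = 409 − 380 = $29.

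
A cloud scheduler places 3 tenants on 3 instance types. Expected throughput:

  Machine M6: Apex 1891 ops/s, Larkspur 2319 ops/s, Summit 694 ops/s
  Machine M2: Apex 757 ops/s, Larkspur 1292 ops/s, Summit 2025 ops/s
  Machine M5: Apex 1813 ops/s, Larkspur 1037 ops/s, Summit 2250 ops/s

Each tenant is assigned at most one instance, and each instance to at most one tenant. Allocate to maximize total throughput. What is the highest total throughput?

This is a one-to-one assignment (maximum-weight bipartite matching).
Optimal: Apex→Machine M5 (1813 ops/s), Larkspur→Machine M6 (2319 ops/s), Summit→Machine M2 (2025 ops/s) — total 1813+2319+2025 = 6157 ops/s.
Row-greedy (each tenant in turn takes its best remaining instance) gives 5433 ops/s, worse by 724.
Next-best assignment: Apex→Machine M6, Larkspur→Machine M2, Summit→Machine M5 = 5433 ops/s.
Checked against all permutations: 6157 ops/s is optimal.

Max total: 6157 ops/s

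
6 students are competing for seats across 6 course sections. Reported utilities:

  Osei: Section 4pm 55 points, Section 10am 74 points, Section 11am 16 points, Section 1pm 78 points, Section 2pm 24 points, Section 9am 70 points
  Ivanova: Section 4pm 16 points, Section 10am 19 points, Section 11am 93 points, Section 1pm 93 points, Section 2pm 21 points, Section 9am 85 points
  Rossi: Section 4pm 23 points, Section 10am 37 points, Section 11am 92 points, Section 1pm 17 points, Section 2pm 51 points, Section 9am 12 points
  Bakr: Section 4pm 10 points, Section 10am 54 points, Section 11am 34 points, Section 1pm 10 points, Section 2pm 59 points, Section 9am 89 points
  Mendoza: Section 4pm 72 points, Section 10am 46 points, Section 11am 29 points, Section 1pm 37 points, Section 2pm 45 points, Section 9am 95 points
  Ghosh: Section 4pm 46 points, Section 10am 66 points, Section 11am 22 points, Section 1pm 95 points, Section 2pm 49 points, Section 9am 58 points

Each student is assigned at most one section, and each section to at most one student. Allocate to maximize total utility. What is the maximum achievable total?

Max total: 477 points

Optimal: Osei→Section 10am (74 points), Ivanova→Section 9am (85 points), Rossi→Section 11am (92 points), Bakr→Section 2pm (59 points), Mendoza→Section 4pm (72 points), Ghosh→Section 1pm (95 points) — total 74+85+92+59+72+95 = 477 points.
Max-entry greedy (repeatedly take the single best remaining cell) gives 439 points, worse by 38.
Next-best assignment: Osei→Section 10am, Ivanova→Section 11am, Rossi→Section 2pm, Bakr→Section 9am, Mendoza→Section 4pm, Ghosh→Section 1pm = 474 points.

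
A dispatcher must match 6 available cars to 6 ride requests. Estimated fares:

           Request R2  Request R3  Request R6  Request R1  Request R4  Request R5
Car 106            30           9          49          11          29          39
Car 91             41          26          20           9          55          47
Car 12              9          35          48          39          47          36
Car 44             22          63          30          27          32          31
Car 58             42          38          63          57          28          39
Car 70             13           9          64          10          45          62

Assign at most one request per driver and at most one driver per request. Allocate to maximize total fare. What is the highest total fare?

Maximum total: $319

Optimal: Car 106→Request R6 ($49), Car 91→Request R2 ($41), Car 12→Request R4 ($47), Car 44→Request R3 ($63), Car 58→Request R1 ($57), Car 70→Request R5 ($62) — total 49+41+47+63+57+62 = $319.
Column-greedy (each request in turn goes to its best remaining driver) gives $302, worse by 17.
Next-best assignment: Car 106→Request R2, Car 91→Request R4, Car 12→Request R6, Car 44→Request R3, Car 58→Request R1, Car 70→Request R5 = $315.
Swapping Car 58↔Car 91 (Car 58→Request R2 $42, Car 91→Request R1 $9) loses 47.
Every other assignment is strictly worse.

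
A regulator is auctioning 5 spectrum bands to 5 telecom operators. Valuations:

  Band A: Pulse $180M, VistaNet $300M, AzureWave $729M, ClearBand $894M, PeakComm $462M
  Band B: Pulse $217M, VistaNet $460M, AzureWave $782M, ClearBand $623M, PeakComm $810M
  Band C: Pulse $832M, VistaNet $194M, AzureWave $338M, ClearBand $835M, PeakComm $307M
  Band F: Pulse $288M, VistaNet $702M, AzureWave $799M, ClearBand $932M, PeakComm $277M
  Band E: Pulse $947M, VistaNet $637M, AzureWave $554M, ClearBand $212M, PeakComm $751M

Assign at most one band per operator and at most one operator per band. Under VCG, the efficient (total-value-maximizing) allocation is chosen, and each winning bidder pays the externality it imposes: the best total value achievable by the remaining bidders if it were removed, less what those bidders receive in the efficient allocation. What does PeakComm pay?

PeakComm pays $112M.

Efficient allocation: Pulse→Band E ($947M), VistaNet→Band F ($702M), AzureWave→Band A ($729M), ClearBand→Band C ($835M), PeakComm→Band B ($810M); total welfare W = $4023M.
PeakComm receives Band B at value $810M, so the others get W − 810 = $3213M.
Without PeakComm: best allocation of the remaining 4 bidders over all 5 bands is Pulse→Band E ($947M), VistaNet→Band F ($702M), AzureWave→Band B ($782M), ClearBand→Band A ($894M), total $3325M.
VCG payment = (others' best without PeakComm) − (others' welfare with PeakComm) = 3325 − 3213 = $112M.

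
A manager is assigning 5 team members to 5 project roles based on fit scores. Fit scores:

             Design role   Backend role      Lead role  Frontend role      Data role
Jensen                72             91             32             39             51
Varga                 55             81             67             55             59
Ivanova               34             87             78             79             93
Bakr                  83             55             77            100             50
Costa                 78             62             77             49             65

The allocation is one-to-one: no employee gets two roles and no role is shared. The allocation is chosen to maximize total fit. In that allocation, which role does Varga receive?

Treat this as an assignment problem: match each employee to one role.
Optimal: Jensen→Backend role (91 pts), Varga→Lead role (67 pts), Ivanova→Data role (93 pts), Bakr→Frontend role (100 pts), Costa→Design role (78 pts) — total 91+67+93+100+78 = 429 pts.
Column-greedy (each role in turn goes to its best remaining employee) gives 372 pts, worse by 57.
Next-best assignment: Jensen→Design role, Varga→Backend role, Ivanova→Data role, Bakr→Frontend role, Costa→Lead role = 423 pts.
Varga's own top role is Backend role (81 pts), but forcing Varga→Backend role and reassigning the rest optimally gives only 423 pts — worse by 6.

Varga receives Lead role.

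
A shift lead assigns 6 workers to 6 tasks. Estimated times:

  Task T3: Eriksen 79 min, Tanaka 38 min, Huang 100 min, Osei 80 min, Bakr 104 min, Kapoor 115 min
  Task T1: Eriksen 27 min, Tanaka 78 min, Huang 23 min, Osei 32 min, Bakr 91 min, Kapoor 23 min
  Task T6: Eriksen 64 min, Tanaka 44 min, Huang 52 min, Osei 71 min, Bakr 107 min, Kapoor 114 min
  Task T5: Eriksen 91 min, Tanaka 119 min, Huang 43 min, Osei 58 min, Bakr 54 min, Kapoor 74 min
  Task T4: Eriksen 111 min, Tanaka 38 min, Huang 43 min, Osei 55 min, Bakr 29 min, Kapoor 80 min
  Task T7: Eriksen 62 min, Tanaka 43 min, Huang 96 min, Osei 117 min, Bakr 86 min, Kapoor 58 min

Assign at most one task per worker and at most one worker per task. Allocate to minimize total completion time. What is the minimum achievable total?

Minimum total: 262 min

Optimal: Eriksen→Task T1 (27 min), Tanaka→Task T3 (38 min), Huang→Task T6 (52 min), Osei→Task T5 (58 min), Bakr→Task T4 (29 min), Kapoor→Task T7 (58 min) — total 27+38+52+58+29+58 = 262 min.
Min-entry greedy (repeatedly take the single cheapest remaining cell) gives 270 min, worse by 8.
Swapping Bakr↔Kapoor (Bakr→Task T7 86 min, Kapoor→Task T4 80 min) adds 79.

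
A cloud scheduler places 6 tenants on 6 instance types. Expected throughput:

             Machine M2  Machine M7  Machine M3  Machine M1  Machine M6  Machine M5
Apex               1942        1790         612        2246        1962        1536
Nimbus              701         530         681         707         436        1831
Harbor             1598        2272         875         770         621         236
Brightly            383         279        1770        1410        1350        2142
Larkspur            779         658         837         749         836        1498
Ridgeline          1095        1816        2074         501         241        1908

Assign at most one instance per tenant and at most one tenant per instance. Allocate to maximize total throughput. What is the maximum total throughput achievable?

Optimal: Apex→Machine M1 (2246 ops/s), Nimbus→Machine M5 (1831 ops/s), Harbor→Machine M7 (2272 ops/s), Brightly→Machine M6 (1350 ops/s), Larkspur→Machine M2 (779 ops/s), Ridgeline→Machine M3 (2074 ops/s) — total 2246+1831+2272+1350+779+2074 = 10552 ops/s.
Max-entry greedy (repeatedly take the single best remaining cell) gives 10271 ops/s, worse by 281.
Next-best assignment: Apex→Machine M2, Nimbus→Machine M5, Harbor→Machine M7, Brightly→Machine M1, Larkspur→Machine M6, Ridgeline→Machine M3 = 10365 ops/s.
Swapping Larkspur↔Ridgeline (Larkspur→Machine M3 837 ops/s, Ridgeline→Machine M2 1095 ops/s) loses 921.

Maximum total: 10552 ops/s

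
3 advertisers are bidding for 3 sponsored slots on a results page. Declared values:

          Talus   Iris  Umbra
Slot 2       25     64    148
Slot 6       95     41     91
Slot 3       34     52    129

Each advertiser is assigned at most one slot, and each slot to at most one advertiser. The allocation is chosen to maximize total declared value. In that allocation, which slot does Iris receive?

Iris receives Slot 3.

Optimal: Talus→Slot 6 ($95), Iris→Slot 3 ($52), Umbra→Slot 2 ($148) — total 95+52+148 = $295.
Next-best assignment: Talus→Slot 6, Iris→Slot 2, Umbra→Slot 3 = $288.
Every other assignment is strictly worse.
Iris's own top slot is Slot 2 ($64), but forcing Iris→Slot 2 and reassigning the rest optimally gives only $288 — worse by 7.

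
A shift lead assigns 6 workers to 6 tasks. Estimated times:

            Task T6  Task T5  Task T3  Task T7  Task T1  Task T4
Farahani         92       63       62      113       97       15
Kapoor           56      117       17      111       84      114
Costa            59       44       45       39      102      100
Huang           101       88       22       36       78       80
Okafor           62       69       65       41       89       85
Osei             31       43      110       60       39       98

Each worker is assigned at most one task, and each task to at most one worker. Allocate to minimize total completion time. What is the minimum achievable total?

This is the linear assignment problem.
Optimal: Farahani→Task T4 (15 min), Kapoor→Task T3 (17 min), Costa→Task T5 (44 min), Huang→Task T7 (36 min), Okafor→Task T6 (62 min), Osei→Task T1 (39 min) — total 15+17+44+36+62+39 = 213 min.
Column-greedy (each task in turn goes to its cheapest remaining worker) gives 232 min, worse by 19.

Min total: 213 min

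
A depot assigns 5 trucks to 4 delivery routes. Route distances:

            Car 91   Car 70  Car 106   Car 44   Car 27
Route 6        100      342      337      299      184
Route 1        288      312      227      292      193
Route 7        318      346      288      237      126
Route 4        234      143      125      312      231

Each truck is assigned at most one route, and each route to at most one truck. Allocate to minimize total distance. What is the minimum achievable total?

Min total: 596 km

This is a one-to-one assignment (minimum-cost bipartite matching).
Optimal: Car 91→Route 6 (100 km), Car 106→Route 1 (227 km), Car 27→Route 7 (126 km), Car 70→Route 4 (143 km) — total 100+227+126+143 = 596 km.
Row-greedy (each truck in turn takes its cheapest remaining route) gives 707 km, worse by 111.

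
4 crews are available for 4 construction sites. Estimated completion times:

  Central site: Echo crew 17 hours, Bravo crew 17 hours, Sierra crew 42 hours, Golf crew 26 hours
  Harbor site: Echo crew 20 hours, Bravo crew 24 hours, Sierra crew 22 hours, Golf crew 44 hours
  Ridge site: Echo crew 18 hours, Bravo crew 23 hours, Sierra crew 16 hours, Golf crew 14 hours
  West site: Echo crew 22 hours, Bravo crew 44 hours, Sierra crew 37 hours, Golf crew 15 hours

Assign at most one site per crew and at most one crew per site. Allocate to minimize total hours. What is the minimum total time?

Optimal: Echo crew→Harbor site (20 hours), Bravo crew→Central site (17 hours), Sierra crew→Ridge site (16 hours), Golf crew→West site (15 hours) — total 20+17+16+15 = 68 hours.
Min-entry greedy (repeatedly take the single cheapest remaining cell) gives 97 hours, worse by 29.
Next-best assignment: Echo crew→Central site, Bravo crew→Harbor site, Sierra crew→Ridge site, Golf crew→West site = 72 hours.
Swapping Golf crew↔Echo crew (Golf crew→Harbor site 44 hours, Echo crew→West site 22 hours) adds 31.

Min total: 68 hours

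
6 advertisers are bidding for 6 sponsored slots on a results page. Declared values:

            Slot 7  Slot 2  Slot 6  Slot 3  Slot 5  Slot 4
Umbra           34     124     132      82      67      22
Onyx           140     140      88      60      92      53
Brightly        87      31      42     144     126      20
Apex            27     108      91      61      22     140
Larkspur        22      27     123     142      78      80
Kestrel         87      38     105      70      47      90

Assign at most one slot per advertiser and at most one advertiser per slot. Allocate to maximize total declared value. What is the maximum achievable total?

Maximum total: $777

Optimal: Umbra→Slot 2 ($124), Onyx→Slot 7 ($140), Brightly→Slot 5 ($126), Apex→Slot 4 ($140), Larkspur→Slot 3 ($142), Kestrel→Slot 6 ($105) — total 124+140+126+140+142+105 = $777.
Max-entry greedy (repeatedly take the single best remaining cell) gives $672, worse by 105.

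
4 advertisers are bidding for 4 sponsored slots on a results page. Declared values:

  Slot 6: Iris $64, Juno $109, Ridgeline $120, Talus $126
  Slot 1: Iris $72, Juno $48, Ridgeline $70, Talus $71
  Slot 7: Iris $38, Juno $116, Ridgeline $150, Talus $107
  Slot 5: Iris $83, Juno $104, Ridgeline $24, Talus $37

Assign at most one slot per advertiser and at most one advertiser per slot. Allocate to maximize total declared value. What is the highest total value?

Max total: $452

Treat this as an assignment problem: match each advertiser to one slot.
Optimal: Iris→Slot 1 ($72), Juno→Slot 5 ($104), Ridgeline→Slot 7 ($150), Talus→Slot 6 ($126) — total 72+104+150+126 = $452.
Next-best assignment: Iris→Slot 5, Juno→Slot 6, Ridgeline→Slot 7, Talus→Slot 1 = $413.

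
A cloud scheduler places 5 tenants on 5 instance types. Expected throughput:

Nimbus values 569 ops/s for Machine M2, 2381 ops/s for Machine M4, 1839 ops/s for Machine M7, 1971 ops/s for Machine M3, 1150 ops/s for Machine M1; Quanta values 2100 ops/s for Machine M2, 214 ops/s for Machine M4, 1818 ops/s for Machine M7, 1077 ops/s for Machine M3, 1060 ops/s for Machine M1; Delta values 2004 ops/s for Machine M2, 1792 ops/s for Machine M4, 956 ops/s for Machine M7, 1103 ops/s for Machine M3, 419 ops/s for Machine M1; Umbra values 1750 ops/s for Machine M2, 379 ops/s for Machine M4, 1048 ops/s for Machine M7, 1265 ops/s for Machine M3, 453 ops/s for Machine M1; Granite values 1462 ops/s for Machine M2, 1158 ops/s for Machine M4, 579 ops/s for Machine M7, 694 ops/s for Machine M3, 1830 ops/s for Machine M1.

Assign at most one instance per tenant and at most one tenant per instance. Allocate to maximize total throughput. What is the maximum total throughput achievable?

Optimal: Nimbus→Machine M4 (2381 ops/s), Quanta→Machine M7 (1818 ops/s), Delta→Machine M2 (2004 ops/s), Umbra→Machine M3 (1265 ops/s), Granite→Machine M1 (1830 ops/s) — total 2381+1818+2004+1265+1830 = 9298 ops/s.
Column-greedy (each instance in turn goes to its best remaining tenant) gives 8462 ops/s, worse by 836.
Swapping Granite↔Quanta (Granite→Machine M7 579 ops/s, Quanta→Machine M1 1060 ops/s) loses 2009.

Maximum total: 9298 ops/s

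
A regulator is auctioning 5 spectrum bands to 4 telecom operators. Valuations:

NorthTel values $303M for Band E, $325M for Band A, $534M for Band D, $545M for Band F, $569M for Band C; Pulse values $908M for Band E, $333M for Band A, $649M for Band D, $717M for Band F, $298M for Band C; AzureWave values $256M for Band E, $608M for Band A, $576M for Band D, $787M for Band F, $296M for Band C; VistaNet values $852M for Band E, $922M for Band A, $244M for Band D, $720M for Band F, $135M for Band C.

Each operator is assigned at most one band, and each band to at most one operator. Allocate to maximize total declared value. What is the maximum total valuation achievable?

Optimal: NorthTel→Band C ($569M), Pulse→Band E ($908M), AzureWave→Band F ($787M), VistaNet→Band A ($922M) — total 569+908+787+922 = $3186M.
Column-greedy (each band in turn goes to its best remaining operator) gives $2951M, worse by 235.
Next-best assignment: NorthTel→Band D, Pulse→Band E, AzureWave→Band F, VistaNet→Band A = $3151M.
Checked against all permutations: $3186M is optimal.

Max total: $3186M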